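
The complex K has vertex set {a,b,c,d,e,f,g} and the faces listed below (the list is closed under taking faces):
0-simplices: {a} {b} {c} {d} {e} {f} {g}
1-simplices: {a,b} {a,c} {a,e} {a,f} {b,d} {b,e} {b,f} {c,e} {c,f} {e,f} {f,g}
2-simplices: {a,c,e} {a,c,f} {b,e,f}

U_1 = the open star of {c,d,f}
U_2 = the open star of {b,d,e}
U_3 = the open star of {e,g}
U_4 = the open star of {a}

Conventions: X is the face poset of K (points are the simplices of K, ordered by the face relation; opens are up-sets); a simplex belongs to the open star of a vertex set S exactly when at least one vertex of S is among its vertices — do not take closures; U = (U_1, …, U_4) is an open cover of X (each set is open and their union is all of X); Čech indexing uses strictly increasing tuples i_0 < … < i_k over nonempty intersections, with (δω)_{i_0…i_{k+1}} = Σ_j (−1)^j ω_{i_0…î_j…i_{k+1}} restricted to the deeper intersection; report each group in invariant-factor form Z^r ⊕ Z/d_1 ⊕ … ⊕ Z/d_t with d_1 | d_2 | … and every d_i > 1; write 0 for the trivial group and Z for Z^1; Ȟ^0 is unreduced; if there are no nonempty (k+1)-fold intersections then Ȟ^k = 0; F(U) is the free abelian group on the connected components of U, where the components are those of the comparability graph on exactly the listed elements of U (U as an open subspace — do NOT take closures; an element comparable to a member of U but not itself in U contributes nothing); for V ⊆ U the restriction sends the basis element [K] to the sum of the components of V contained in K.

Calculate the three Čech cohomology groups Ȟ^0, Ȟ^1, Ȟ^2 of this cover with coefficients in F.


Ȟ^0(U;F) ≅ Z; Ȟ^1(U;F) ≅ Z^2; Ȟ^2(U;F) ≅ 0

intersection data:
  U1={{c},{d},{f},{a,c},{a,f},{b,d},{b,f},{c,e},{c,f},{e,f},{f,g},{a,c,e},{a,c,f},{b,e,f}} U2={{b},{d},{e},{a,b},{a,e},{b,d},{b,e},{b,f},{c,e},{e,f},{a,c,e},{b,e,f}} U3={{e},{g},{a,e},{b,e},{c,e},{e,f},{f,g},{a,c,e},{b,e,f}} U4={{a},{a,b},{a,c},{a,e},{a,f},{a,c,e},{a,c,f}}
  U12={{d},{b,d},{b,f},{c,e},{e,f},{a,c,e},{b,e,f}} U13={{c,e},{e,f},{f,g},{a,c,e},{b,e,f}} U14={{a,c},{a,f},{a,c,e},{a,c,f}} U23={{e},{a,e},{b,e},{c,e},{e,f},{a,c,e},{b,e,f}} U24={{a,b},{a,e},{a,c,e}} U34={{a,e},{a,c,e}}
  U123={{c,e},{e,f},{a,c,e},{b,e,f}} U124={{a,c,e}} U134={{a,c,e}} U234={{a,e},{a,c,e}}
  U1234={{a,c,e}}
components per intersection:
  U1: {{c},{f},{a,c},{a,f},{b,f},{c,e},{c,f},{e,f},{f,g},{a,c,e},{a,c,f},{b,e,f}} {{d},{b,d}}
  U2: {{b},{d},{e},{a,b},{a,e},{b,d},{b,e},{b,f},{c,e},{e,f},{a,c,e},{b,e,f}}
  U3: {{e},{a,e},{b,e},{c,e},{e,f},{a,c,e},{b,e,f}} {{g},{f,g}}
  U4: {{a},{a,b},{a,c},{a,e},{a,f},{a,c,e},{a,c,f}}
  U12: {{d},{b,d}} {{b,f},{e,f},{b,e,f}} {{c,e},{a,c,e}}
  U13: {{c,e},{a,c,e}} {{e,f},{b,e,f}} {{f,g}}
  U14: {{a,c},{a,f},{a,c,e},{a,c,f}}
  U23: {{e},{a,e},{b,e},{c,e},{e,f},{a,c,e},{b,e,f}}
  U24: {{a,b}} {{a,e},{a,c,e}}
  U34: {{a,e},{a,c,e}}
  U123: {{c,e},{a,c,e}} {{e,f},{b,e,f}}
  U124: {{a,c,e}}
  U134: {{a,c,e}}
  U234: {{a,e},{a,c,e}}
  U1234: {{a,c,e}}
C dims 6,11,5,1; δ0: rk 5, SNF 1^5; δ1: rk 4, SNF 1^4; δ2: rk 1, SNF 1^1
Ȟ^0 = (6 − 5) − 0 = 1, so Ȟ^0 ≅ Z
Ȟ^1 = (11 − 4) − 5 = 2, so Ȟ^1 ≅ Z^2
Ȟ^2 = (5 − 1) − 4 = 0, so Ȟ^2 ≅ 0


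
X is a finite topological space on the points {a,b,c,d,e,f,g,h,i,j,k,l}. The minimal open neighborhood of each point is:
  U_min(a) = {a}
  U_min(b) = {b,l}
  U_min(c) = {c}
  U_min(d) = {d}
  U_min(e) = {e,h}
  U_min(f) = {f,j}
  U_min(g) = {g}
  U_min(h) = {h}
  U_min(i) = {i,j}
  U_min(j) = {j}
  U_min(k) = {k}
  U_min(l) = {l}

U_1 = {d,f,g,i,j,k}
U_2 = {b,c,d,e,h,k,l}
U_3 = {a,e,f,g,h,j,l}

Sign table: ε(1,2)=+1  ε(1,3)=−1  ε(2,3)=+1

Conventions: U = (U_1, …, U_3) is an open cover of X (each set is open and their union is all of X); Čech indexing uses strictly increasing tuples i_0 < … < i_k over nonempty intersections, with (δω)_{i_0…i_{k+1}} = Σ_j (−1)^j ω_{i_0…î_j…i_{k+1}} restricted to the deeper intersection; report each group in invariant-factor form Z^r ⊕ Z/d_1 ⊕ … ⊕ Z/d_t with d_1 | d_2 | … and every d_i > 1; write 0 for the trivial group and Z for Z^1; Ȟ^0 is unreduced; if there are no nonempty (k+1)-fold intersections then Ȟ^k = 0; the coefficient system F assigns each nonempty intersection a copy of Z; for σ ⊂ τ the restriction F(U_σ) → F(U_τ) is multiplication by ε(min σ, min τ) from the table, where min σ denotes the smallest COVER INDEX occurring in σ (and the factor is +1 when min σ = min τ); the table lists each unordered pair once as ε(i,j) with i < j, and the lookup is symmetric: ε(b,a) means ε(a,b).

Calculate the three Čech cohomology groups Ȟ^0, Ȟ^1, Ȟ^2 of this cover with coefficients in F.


nonempty intersections:
  U12={d,k} U13={f,g,j} U23={e,h,l}
C dims 3,3; δ0: rk 3, SNF 1^2·2
Ȟ^0: (3−3)−0=0 ⇒ 0
Ȟ^1: (3−0)−3=0 plus torsion [2] ⇒ Z/2
Ȟ^2: (0−0)−0=0 ⇒ 0

Ȟ^0(U;F) ≅ 0; Ȟ^1(U;F) ≅ Z/2; Ȟ^2(U;F) ≅ 0


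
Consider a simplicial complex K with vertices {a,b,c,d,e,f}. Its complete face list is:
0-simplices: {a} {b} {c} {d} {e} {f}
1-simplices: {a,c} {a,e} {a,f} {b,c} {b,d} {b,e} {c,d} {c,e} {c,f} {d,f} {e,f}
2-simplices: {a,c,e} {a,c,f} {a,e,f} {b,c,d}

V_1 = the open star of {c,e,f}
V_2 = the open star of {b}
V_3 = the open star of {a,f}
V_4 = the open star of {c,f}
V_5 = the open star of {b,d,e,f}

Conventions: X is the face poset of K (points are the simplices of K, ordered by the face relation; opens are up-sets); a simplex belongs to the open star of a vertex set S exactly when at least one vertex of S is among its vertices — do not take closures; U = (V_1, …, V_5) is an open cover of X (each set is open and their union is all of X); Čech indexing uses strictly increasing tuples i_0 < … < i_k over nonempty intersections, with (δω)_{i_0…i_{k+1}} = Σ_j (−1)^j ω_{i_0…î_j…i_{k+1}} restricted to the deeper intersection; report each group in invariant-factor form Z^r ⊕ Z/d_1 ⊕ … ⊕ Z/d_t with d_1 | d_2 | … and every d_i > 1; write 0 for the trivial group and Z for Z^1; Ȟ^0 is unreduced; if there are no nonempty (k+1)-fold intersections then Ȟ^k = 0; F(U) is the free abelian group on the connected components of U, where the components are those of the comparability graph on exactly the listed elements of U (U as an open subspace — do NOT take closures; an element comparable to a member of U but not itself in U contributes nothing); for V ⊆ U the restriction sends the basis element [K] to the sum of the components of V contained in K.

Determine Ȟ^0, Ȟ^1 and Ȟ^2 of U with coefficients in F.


nerve of the cover:
  V1={{c},{e},{f},{a,c},{a,e},{a,f},{b,c},{b,e},{c,d},{c,e},{c,f},{d,f},{e,f},{a,c,e},{a,c,f},{a,e,f},{b,c,d}} V2={{b},{b,c},{b,d},{b,e},{b,c,d}} V3={{a},{f},{a,c},{a,e},{a,f},{c,f},{d,f},{e,f},{a,c,e},{a,c,f},{a,e,f}} V4={{c},{f},{a,c},{a,f},{b,c},{c,d},{c,e},{c,f},{d,f},{e,f},{a,c,e},{a,c,f},{a,e,f},{b,c,d}} V5={{b},{d},{e},{f},{a,e},{a,f},{b,c},{b,d},{b,e},{c,d},{c,e},{c,f},{d,f},{e,f},{a,c,e},{a,c,f},{a,e,f},{b,c,d}}
  V12={{b,c},{b,e},{b,c,d}} V13={{f},{a,c},{a,e},{a,f},{c,f},{d,f},{e,f},{a,c,e},{a,c,f},{a,e,f}} V14={{c},{f},{a,c},{a,f},{b,c},{c,d},{c,e},{c,f},{d,f},{e,f},{a,c,e},{a,c,f},{a,e,f},{b,c,d}} V15={{e},{f},{a,e},{a,f},{b,c},{b,e},{c,d},{c,e},{c,f},{d,f},{e,f},{a,c,e},{a,c,f},{a,e,f},{b,c,d}} V24={{b,c},{b,c,d}} V25={{b},{b,c},{b,d},{b,e},{b,c,d}} V34={{f},{a,c},{a,f},{c,f},{d,f},{e,f},{a,c,e},{a,c,f},{a,e,f}} V35={{f},{a,e},{a,f},{c,f},{d,f},{e,f},{a,c,e},{a,c,f},{a,e,f}} V45={{f},{a,f},{b,c},{c,d},{c,e},{c,f},{d,f},{e,f},{a,c,e},{a,c,f},{a,e,f},{b,c,d}}
  V124={{b,c},{b,c,d}} V125={{b,c},{b,e},{b,c,d}} V134={{f},{a,c},{a,f},{c,f},{d,f},{e,f},{a,c,e},{a,c,f},{a,e,f}} V135={{f},{a,e},{a,f},{c,f},{d,f},{e,f},{a,c,e},{a,c,f},{a,e,f}} V145={{f},{a,f},{b,c},{c,d},{c,e},{c,f},{d,f},{e,f},{a,c,e},{a,c,f},{a,e,f},{b,c,d}} V245={{b,c},{b,c,d}} V345={{f},{a,f},{c,f},{d,f},{e,f},{a,c,e},{a,c,f},{a,e,f}}
  V1245={{b,c},{b,c,d}} V1345={{f},{a,f},{c,f},{d,f},{e,f},{a,c,e},{a,c,f},{a,e,f}}
components per intersection:
  V1: {{c},{e},{f},{a,c},{a,e},{a,f},{b,c},{b,e},{c,d},{c,e},{c,f},{d,f},{e,f},{a,c,e},{a,c,f},{a,e,f},{b,c,d}}
  V2: {{b},{b,c},{b,d},{b,e},{b,c,d}}
  V3: {{a},{f},{a,c},{a,e},{a,f},{c,f},{d,f},{e,f},{a,c,e},{a,c,f},{a,e,f}}
  V4: {{c},{f},{a,c},{a,f},{b,c},{c,d},{c,e},{c,f},{d,f},{e,f},{a,c,e},{a,c,f},{a,e,f},{b,c,d}}
  V5: {{b},{d},{e},{f},{a,e},{a,f},{b,c},{b,d},{b,e},{c,d},{c,e},{c,f},{d,f},{e,f},{a,c,e},{a,c,f},{a,e,f},{b,c,d}}
  V12: {{b,c},{b,c,d}} {{b,e}}
  V13: {{f},{a,c},{a,e},{a,f},{c,f},{d,f},{e,f},{a,c,e},{a,c,f},{a,e,f}}
  V14: {{c},{f},{a,c},{a,f},{b,c},{c,d},{c,e},{c,f},{d,f},{e,f},{a,c,e},{a,c,f},{a,e,f},{b,c,d}}
  V15: {{e},{f},{a,e},{a,f},{b,e},{c,e},{c,f},{d,f},{e,f},{a,c,e},{a,c,f},{a,e,f}} {{b,c},{c,d},{b,c,d}}
  V24: {{b,c},{b,c,d}}
  V25: {{b},{b,c},{b,d},{b,e},{b,c,d}}
  V34: {{f},{a,c},{a,f},{c,f},{d,f},{e,f},{a,c,e},{a,c,f},{a,e,f}}
  V35: {{f},{a,e},{a,f},{c,f},{d,f},{e,f},{a,c,e},{a,c,f},{a,e,f}}
  V45: {{f},{a,f},{c,f},{d,f},{e,f},{a,c,f},{a,e,f}} {{b,c},{c,d},{b,c,d}} {{c,e},{a,c,e}}
  V124: {{b,c},{b,c,d}}
  V125: {{b,c},{b,c,d}} {{b,e}}
  V134: {{f},{a,c},{a,f},{c,f},{d,f},{e,f},{a,c,e},{a,c,f},{a,e,f}}
  V135: {{f},{a,e},{a,f},{c,f},{d,f},{e,f},{a,c,e},{a,c,f},{a,e,f}}
  V145: {{f},{a,f},{c,f},{d,f},{e,f},{a,c,f},{a,e,f}} {{b,c},{c,d},{b,c,d}} {{c,e},{a,c,e}}
  V245: {{b,c},{b,c,d}}
  V345: {{f},{a,f},{c,f},{d,f},{e,f},{a,c,f},{a,e,f}} {{a,c,e}}
  V1245: {{b,c},{b,c,d}}
  V1345: {{f},{a,f},{c,f},{d,f},{e,f},{a,c,f},{a,e,f}} {{a,c,e}}
C dims 5,13,11,3; δ0: rk 4, SNF 1^4; δ1: rk 8, SNF 1^8; δ2: rk 3, SNF 1^3
Ȟ^0 = (5 − 4) − 0 = 1, so Ȟ^0 ≅ Z
Ȟ^1 = (13 − 8) − 4 = 1, so Ȟ^1 ≅ Z
Ȟ^2 = (11 − 3) − 8 = 0, so Ȟ^2 ≅ 0

Ȟ^0(U;F) ≅ Z, Ȟ^1(U;F) ≅ Z, Ȟ^2(U;F) ≅ 0


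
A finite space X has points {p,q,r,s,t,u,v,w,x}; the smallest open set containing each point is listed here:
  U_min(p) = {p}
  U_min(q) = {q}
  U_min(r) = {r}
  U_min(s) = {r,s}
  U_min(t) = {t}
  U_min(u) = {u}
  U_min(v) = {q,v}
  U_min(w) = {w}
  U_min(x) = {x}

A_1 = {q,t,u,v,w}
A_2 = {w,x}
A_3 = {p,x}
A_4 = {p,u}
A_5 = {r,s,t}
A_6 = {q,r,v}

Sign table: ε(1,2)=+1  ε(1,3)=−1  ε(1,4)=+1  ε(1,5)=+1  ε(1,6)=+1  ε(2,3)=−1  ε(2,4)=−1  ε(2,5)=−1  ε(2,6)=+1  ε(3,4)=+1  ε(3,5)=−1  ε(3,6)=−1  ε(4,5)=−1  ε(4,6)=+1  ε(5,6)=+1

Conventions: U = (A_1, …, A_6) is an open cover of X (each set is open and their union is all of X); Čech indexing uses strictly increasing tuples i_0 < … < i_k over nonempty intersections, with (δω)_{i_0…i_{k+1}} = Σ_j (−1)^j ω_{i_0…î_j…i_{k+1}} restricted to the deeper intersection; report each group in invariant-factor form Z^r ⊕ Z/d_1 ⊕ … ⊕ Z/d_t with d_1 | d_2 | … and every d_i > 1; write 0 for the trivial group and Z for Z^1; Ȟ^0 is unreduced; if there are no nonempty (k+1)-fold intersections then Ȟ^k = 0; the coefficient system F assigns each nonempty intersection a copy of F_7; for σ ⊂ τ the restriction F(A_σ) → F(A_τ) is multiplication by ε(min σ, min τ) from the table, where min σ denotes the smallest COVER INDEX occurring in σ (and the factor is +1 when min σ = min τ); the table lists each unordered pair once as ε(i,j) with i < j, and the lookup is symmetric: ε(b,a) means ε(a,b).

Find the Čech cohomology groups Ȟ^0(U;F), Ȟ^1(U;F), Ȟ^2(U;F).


Ȟ^0(U;F) ≅ 0, Ȟ^1(U;F) ≅ Z/7 and Ȟ^2(U;F) ≅ 0

nonempty intersections:
  A12={w} A14={u} A15={t} A16={q,v} A23={x} A34={p} A56={r}
C dims 6,7; δ0: rk_F7 6
Ȟ^0: (6−6)−0=0 ⇒ 0
Ȟ^1: (7−0)−6=1 ⇒ Z/7
Ȟ^2: (0−0)−0=0 ⇒ 0


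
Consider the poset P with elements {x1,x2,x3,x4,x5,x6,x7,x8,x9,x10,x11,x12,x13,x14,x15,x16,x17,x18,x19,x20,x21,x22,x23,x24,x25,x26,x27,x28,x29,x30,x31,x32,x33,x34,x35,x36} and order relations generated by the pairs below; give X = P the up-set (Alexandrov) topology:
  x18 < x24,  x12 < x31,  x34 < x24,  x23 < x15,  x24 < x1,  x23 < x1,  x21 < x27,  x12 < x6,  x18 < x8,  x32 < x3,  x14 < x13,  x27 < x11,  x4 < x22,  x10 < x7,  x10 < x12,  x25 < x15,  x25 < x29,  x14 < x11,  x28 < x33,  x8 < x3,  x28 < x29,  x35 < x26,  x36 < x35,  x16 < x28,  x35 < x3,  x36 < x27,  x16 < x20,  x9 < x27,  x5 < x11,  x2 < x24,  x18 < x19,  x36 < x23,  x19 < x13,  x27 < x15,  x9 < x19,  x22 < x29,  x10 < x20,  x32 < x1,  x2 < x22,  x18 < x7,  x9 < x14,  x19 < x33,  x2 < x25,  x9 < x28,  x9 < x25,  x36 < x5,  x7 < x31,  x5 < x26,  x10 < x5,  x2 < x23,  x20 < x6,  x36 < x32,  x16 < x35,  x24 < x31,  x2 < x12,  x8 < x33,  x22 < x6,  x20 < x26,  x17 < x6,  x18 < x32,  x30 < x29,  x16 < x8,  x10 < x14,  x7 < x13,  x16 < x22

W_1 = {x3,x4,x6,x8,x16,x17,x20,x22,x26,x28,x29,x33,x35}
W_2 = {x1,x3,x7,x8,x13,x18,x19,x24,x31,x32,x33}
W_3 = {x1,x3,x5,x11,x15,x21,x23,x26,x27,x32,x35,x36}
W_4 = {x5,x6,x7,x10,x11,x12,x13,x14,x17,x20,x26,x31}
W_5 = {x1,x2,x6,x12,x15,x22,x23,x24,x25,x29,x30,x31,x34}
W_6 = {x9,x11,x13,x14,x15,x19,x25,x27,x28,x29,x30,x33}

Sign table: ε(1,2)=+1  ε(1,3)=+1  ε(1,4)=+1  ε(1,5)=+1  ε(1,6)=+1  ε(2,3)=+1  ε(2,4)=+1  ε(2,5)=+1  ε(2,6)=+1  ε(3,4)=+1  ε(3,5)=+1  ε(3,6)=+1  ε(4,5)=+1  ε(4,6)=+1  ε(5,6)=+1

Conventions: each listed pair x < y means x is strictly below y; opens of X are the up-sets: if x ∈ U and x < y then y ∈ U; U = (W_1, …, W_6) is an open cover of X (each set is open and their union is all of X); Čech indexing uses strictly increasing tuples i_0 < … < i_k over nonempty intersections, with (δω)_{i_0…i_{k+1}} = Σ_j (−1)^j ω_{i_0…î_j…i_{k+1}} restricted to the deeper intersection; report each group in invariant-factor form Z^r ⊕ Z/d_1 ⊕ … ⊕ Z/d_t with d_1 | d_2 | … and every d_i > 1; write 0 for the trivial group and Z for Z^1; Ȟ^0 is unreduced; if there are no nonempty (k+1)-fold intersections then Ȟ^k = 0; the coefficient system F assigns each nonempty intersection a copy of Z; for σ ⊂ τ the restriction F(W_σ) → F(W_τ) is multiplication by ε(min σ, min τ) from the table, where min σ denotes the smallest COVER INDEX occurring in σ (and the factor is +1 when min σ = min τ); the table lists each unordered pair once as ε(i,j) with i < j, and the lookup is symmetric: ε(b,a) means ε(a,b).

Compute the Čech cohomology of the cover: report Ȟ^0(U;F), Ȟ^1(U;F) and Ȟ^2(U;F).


intersection data:
  W12={x3,x8,x33} W13={x3,x26,x35} W14={x6,x17,x20,x26} W15={x6,x22,x29} W16={x28,x29,x33} W23={x1,x3,x32} W24={x7,x13,x31} W25={x1,x24,x31} W26={x13,x19,x33} W34={x5,x11,x26} W35={x1,x15,x23} W36={x11,x15,x27} W45={x6,x12,x31} W46={x11,x13,x14} W56={x15,x25,x29,x30}
  W123={x3} W126={x33} W134={x26} W145={x6} W156={x29} W235={x1} W245={x31} W246={x13} W346={x11} W356={x15}
C dims 6,15,10; δ0: rk 5, SNF 1^5; δ1: rk 10, SNF 1^9·2
Ȟ^0 = (6 − 5) − 0 = 1, so Ȟ^0 ≅ Z
Ȟ^1 = (15 − 10) − 5 = 0, so Ȟ^1 ≅ 0
Ȟ^2 = (10 − 0) − 10 = 0 plus torsion [2], so Ȟ^2 ≅ Z/2

Ȟ^0(U;F) ≅ Z; Ȟ^1(U;F) ≅ 0; Ȟ^2(U;F) ≅ Z/2


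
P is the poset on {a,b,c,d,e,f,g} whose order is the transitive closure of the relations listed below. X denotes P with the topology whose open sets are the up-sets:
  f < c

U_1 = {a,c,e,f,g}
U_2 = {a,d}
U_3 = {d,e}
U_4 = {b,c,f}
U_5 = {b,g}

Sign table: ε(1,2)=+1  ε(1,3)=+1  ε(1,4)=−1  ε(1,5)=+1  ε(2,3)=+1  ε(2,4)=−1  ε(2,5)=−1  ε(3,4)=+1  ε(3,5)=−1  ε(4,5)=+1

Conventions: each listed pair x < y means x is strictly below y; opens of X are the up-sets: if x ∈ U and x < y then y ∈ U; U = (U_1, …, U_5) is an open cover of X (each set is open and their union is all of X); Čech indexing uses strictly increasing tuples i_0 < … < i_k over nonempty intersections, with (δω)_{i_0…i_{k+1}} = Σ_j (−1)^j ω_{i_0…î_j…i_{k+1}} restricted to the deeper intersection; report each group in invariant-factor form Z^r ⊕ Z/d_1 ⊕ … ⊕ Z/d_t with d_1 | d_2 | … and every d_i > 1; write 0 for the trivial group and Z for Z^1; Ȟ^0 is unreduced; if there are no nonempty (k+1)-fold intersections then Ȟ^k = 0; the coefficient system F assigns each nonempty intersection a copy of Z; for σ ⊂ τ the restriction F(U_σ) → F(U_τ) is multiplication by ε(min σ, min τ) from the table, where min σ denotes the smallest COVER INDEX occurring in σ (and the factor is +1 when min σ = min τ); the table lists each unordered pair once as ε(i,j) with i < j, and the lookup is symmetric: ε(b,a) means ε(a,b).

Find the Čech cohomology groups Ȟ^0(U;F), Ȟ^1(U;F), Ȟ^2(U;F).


Ȟ^0 ≅ 0, Ȟ^1 ≅ Z ⊕ Z/2, Ȟ^2 ≅ 0

nerve simplices:
  U12={a} U13={e} U14={c,f} U15={g} U23={d} U45={b}
C dims 5,6; δ0: rk 5, SNF 1^4·2
degree 0: 5−5−0 = 0 → Ȟ^0 ≅ 0
degree 1: 6−0−5 = 1 plus torsion [2] → Ȟ^1 ≅ Z ⊕ Z/2
degree 2: 0−0−0 = 0 → Ȟ^2 ≅ 0


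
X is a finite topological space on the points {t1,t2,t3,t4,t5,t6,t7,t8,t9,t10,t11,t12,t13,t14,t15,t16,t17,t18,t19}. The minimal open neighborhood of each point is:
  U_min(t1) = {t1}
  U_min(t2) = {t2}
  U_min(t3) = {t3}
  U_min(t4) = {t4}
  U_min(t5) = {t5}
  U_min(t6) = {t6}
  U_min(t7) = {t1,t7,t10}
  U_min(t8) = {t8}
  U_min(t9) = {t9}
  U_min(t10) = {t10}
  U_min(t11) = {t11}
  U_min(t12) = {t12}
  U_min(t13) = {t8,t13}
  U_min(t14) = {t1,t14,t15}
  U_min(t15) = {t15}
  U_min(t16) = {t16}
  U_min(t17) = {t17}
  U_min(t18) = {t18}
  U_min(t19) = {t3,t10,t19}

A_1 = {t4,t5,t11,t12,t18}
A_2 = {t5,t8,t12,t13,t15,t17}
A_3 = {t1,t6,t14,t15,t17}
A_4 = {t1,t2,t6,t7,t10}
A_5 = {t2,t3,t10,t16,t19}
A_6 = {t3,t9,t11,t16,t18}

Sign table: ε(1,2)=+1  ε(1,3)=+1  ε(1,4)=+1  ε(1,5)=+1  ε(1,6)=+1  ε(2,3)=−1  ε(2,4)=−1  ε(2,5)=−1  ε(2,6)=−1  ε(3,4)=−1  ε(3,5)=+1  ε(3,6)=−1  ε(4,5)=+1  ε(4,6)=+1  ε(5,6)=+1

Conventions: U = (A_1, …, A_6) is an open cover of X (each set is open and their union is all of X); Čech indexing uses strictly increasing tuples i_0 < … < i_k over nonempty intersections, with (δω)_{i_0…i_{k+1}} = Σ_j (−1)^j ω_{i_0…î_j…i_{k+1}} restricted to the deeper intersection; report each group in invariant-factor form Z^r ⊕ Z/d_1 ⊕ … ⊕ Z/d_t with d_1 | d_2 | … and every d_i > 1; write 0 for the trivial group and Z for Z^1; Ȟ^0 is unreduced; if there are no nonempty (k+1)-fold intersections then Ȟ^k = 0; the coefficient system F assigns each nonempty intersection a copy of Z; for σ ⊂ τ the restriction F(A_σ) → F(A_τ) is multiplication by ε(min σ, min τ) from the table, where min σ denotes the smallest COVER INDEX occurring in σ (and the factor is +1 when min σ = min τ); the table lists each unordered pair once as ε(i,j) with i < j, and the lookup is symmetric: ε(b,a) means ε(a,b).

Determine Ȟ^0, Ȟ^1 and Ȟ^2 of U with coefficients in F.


Ȟ^0 = Z,  Ȟ^1 = Z,  Ȟ^2 = 0

nonempty overlaps:
  A12={t5,t12} A16={t11,t18} A23={t15,t17} A34={t1,t6} A45={t2,t10} A56={t3,t16}
C dims 6,6; δ0: rk 5, SNF 1^5
degree 0: 6−5−0 = 1 → Ȟ^0 ≅ Z
degree 1: 6−0−5 = 1 → Ȟ^1 ≅ Z
degree 2: 0−0−0 = 0 → Ȟ^2 ≅ 0


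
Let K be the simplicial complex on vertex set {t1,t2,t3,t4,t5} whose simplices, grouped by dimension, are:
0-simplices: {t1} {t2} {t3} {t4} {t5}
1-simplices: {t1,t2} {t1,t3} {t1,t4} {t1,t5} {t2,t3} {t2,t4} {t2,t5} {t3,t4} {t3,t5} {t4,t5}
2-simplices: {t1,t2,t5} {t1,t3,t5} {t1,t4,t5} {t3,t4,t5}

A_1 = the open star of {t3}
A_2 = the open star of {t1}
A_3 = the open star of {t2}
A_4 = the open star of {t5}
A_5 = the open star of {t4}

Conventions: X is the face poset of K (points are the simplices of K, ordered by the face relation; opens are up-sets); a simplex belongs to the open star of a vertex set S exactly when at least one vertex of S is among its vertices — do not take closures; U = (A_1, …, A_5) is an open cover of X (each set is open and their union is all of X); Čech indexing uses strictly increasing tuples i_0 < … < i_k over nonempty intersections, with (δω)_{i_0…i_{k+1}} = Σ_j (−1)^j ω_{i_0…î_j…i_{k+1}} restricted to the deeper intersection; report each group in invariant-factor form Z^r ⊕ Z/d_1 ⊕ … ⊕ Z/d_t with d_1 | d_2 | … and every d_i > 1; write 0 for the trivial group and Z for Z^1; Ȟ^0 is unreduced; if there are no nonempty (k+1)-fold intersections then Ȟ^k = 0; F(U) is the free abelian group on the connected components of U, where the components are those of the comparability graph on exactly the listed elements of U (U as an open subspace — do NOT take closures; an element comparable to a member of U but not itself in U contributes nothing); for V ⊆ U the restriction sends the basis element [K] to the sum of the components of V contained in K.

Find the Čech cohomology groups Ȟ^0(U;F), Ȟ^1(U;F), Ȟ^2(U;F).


Ȟ^0 = Z,  Ȟ^1 = Z^2,  Ȟ^2 = 0

nerve simplices:
  A1={{t3},{t1,t3},{t2,t3},{t3,t4},{t3,t5},{t1,t3,t5},{t3,t4,t5}} A2={{t1},{t1,t2},{t1,t3},{t1,t4},{t1,t5},{t1,t2,t5},{t1,t3,t5},{t1,t4,t5}} A3={{t2},{t1,t2},{t2,t3},{t2,t4},{t2,t5},{t1,t2,t5}} A4={{t5},{t1,t5},{t2,t5},{t3,t5},{t4,t5},{t1,t2,t5},{t1,t3,t5},{t1,t4,t5},{t3,t4,t5}} A5={{t4},{t1,t4},{t2,t4},{t3,t4},{t4,t5},{t1,t4,t5},{t3,t4,t5}}
  A12={{t1,t3},{t1,t3,t5}} A13={{t2,t3}} A14={{t3,t5},{t1,t3,t5},{t3,t4,t5}} A15={{t3,t4},{t3,t4,t5}} A23={{t1,t2},{t1,t2,t5}} A24={{t1,t5},{t1,t2,t5},{t1,t3,t5},{t1,t4,t5}} A25={{t1,t4},{t1,t4,t5}} A34={{t2,t5},{t1,t2,t5}} A35={{t2,t4}} A45={{t4,t5},{t1,t4,t5},{t3,t4,t5}}
  A124={{t1,t3,t5}} A145={{t3,t4,t5}} A234={{t1,t2,t5}} A245={{t1,t4,t5}}
components per intersection:
  A1: {{t3},{t1,t3},{t2,t3},{t3,t4},{t3,t5},{t1,t3,t5},{t3,t4,t5}}
  A2: {{t1},{t1,t2},{t1,t3},{t1,t4},{t1,t5},{t1,t2,t5},{t1,t3,t5},{t1,t4,t5}}
  A3: {{t2},{t1,t2},{t2,t3},{t2,t4},{t2,t5},{t1,t2,t5}}
  A4: {{t5},{t1,t5},{t2,t5},{t3,t5},{t4,t5},{t1,t2,t5},{t1,t3,t5},{t1,t4,t5},{t3,t4,t5}}
  A5: {{t4},{t1,t4},{t2,t4},{t3,t4},{t4,t5},{t1,t4,t5},{t3,t4,t5}}
  A12: {{t1,t3},{t1,t3,t5}}
  A13: {{t2,t3}}
  A14: {{t3,t5},{t1,t3,t5},{t3,t4,t5}}
  A15: {{t3,t4},{t3,t4,t5}}
  A23: {{t1,t2},{t1,t2,t5}}
  A24: {{t1,t5},{t1,t2,t5},{t1,t3,t5},{t1,t4,t5}}
  A25: {{t1,t4},{t1,t4,t5}}
  A34: {{t2,t5},{t1,t2,t5}}
  A35: {{t2,t4}}
  A45: {{t4,t5},{t1,t4,t5},{t3,t4,t5}}
  A124: {{t1,t3,t5}}
  A145: {{t3,t4,t5}}
  A234: {{t1,t2,t5}}
  A245: {{t1,t4,t5}}
C dims 5,10,4; δ0: rk 4, SNF 1^4; δ1: rk 4, SNF 1^4
degree 0: 5−4−0 = 1 → Ȟ^0 ≅ Z
degree 1: 10−4−4 = 2 → Ȟ^1 ≅ Z^2
degree 2: 4−0−4 = 0 → Ȟ^2 ≅ 0


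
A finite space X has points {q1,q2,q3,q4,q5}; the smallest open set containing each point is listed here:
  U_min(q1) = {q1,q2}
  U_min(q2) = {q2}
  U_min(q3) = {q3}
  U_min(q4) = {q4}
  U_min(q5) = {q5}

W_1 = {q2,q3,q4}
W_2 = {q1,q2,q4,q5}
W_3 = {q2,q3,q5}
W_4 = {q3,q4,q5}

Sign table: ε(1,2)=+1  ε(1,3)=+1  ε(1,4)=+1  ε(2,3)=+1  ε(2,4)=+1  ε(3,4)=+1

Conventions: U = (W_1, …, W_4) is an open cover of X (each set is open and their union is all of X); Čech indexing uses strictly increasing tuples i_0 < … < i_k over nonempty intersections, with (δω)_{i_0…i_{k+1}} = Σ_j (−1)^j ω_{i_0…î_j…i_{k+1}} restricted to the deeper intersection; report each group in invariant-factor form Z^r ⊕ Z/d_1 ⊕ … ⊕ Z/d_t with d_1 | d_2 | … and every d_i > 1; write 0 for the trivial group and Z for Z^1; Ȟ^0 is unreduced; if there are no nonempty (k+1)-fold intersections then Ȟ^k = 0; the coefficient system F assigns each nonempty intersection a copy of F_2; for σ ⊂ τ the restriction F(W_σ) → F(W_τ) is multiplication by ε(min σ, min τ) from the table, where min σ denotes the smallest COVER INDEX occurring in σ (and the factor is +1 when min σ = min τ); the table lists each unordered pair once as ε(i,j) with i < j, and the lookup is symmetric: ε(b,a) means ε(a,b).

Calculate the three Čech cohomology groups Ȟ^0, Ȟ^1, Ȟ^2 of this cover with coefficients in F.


Ȟ^0(U;F) ≅ Z/2, Ȟ^1(U;F) ≅ 0 and Ȟ^2(U;F) ≅ Z/2

nonempty overlaps:
  W12={q2,q4} W13={q2,q3} W14={q3,q4} W23={q2,q5} W24={q4,q5} W34={q3,q5}
  W123={q2} W124={q4} W134={q3} W234={q5}
C dims 4,6,4; δ0: rk_F2 3; δ1: rk_F2 3
degree 0: 4−3−0 = 1 → Ȟ^0 ≅ Z/2
degree 1: 6−3−3 = 0 → Ȟ^1 ≅ 0
degree 2: 4−0−3 = 1 → Ȟ^2 ≅ Z/2


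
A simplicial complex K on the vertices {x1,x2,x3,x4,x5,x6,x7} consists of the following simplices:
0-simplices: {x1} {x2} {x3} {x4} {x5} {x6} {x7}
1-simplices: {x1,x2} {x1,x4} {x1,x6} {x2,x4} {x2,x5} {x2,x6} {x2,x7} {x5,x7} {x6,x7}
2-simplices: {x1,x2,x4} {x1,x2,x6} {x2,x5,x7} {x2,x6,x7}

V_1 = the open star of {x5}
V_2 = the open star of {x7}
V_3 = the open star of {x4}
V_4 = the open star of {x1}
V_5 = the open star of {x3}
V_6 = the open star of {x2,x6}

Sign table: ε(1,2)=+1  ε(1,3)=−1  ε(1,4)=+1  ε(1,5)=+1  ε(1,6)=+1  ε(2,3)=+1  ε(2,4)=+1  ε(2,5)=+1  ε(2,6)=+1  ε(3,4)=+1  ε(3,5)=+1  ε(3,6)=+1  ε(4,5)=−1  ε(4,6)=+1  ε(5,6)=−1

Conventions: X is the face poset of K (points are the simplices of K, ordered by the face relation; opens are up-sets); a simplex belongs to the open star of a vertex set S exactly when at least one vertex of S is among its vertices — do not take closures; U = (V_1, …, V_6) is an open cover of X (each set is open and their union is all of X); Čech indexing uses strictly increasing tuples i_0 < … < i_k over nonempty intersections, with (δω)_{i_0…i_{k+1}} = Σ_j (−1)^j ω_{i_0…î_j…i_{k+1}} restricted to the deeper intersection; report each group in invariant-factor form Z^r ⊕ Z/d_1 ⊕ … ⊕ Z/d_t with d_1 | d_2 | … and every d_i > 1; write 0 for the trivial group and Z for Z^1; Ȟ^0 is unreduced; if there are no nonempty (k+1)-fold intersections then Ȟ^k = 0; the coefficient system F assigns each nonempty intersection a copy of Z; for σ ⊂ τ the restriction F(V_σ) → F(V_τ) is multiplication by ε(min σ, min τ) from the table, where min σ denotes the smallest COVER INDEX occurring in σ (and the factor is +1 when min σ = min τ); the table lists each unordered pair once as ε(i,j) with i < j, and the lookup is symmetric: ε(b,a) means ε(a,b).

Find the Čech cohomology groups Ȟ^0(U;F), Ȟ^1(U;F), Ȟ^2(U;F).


Ȟ^0(U;F) ≅ Z^2, Ȟ^1(U;F) ≅ 0, Ȟ^2(U;F) ≅ 0

nonempty intersections:
  V1={{x5},{x2,x5},{x5,x7},{x2,x5,x7}} V2={{x7},{x2,x7},{x5,x7},{x6,x7},{x2,x5,x7},{x2,x6,x7}} V3={{x4},{x1,x4},{x2,x4},{x1,x2,x4}} V4={{x1},{x1,x2},{x1,x4},{x1,x6},{x1,x2,x4},{x1,x2,x6}} V5={{x3}} V6={{x2},{x6},{x1,x2},{x1,x6},{x2,x4},{x2,x5},{x2,x6},{x2,x7},{x6,x7},{x1,x2,x4},{x1,x2,x6},{x2,x5,x7},{x2,x6,x7}}
  V12={{x5,x7},{x2,x5,x7}} V16={{x2,x5},{x2,x5,x7}} V26={{x2,x7},{x6,x7},{x2,x5,x7},{x2,x6,x7}} V34={{x1,x4},{x1,x2,x4}} V36={{x2,x4},{x1,x2,x4}} V46={{x1,x2},{x1,x6},{x1,x2,x4},{x1,x2,x6}}
  V126={{x2,x5,x7}} V346={{x1,x2,x4}}
C dims 6,6,2; δ0: rk 4, SNF 1^4; δ1: rk 2, SNF 1^2
Ȟ^0: (6−4)−0=2 ⇒ Z^2
Ȟ^1: (6−2)−4=0 ⇒ 0
Ȟ^2: (2−0)−2=0 ⇒ 0


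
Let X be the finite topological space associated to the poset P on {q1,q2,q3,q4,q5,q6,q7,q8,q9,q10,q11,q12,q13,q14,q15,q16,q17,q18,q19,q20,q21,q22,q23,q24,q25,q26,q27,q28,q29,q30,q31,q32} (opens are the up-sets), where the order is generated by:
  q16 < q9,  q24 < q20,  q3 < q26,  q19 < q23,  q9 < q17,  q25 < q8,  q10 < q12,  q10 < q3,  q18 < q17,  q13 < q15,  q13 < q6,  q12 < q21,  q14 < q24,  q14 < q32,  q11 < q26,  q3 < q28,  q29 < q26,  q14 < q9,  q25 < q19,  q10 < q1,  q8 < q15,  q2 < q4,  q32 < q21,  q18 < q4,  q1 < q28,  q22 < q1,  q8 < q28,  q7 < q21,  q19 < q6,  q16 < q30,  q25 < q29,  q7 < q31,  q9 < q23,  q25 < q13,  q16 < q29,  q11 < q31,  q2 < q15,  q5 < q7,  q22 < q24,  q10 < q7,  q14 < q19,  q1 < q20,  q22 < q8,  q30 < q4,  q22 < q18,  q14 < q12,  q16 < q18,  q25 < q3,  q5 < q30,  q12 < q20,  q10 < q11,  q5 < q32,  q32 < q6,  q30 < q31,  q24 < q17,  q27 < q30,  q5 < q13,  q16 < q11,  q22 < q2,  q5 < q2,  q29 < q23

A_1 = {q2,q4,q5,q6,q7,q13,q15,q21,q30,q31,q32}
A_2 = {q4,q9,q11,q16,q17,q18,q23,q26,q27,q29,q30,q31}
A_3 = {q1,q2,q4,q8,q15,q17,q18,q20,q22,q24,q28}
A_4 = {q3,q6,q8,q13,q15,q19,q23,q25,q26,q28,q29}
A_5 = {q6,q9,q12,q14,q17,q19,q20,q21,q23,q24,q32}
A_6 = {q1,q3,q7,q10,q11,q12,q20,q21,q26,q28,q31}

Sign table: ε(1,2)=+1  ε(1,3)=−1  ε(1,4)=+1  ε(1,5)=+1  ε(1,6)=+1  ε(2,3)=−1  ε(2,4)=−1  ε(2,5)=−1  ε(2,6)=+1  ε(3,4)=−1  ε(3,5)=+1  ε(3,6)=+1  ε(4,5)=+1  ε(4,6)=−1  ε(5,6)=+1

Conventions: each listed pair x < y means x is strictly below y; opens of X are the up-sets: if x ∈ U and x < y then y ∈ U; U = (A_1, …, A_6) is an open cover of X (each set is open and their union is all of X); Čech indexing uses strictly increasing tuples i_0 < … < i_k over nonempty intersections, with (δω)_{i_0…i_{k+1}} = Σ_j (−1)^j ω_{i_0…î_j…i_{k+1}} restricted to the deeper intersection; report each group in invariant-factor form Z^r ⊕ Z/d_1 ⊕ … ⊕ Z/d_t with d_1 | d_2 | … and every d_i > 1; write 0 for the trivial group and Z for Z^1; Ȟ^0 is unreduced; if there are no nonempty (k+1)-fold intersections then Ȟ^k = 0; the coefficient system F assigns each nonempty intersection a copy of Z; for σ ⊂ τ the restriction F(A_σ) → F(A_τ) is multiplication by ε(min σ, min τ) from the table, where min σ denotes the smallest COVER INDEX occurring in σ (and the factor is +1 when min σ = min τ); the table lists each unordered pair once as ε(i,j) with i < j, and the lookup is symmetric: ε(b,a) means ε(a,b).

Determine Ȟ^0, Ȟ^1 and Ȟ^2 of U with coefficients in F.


Ȟ^0(U;F) ≅ 0; Ȟ^1(U;F) ≅ Z/2; Ȟ^2(U;F) ≅ Z

nerve of the cover:
  A12={q4,q30,q31} A13={q2,q4,q15} A14={q6,q13,q15} A15={q6,q21,q32} A16={q7,q21,q31} A23={q4,q17,q18} A24={q23,q26,q29} A25={q9,q17,q23} A26={q11,q26,q31} A34={q8,q15,q28} A35={q17,q20,q24} A36={q1,q20,q28} A45={q6,q19,q23} A46={q3,q26,q28} A56={q12,q20,q21}
  A123={q4} A126={q31} A134={q15} A145={q6} A156={q21} A235={q17} A245={q23} A246={q26} A346={q28} A356={q20}
C dims 6,15,10; δ0: rk 6, SNF 1^5·2; δ1: rk 9, SNF 1^9
Ȟ^0 = (6 − 6) − 0 = 0, so Ȟ^0 ≅ 0
Ȟ^1 = (15 − 9) − 6 = 0 plus torsion [2], so Ȟ^1 ≅ Z/2
Ȟ^2 = (10 − 0) − 9 = 1, so Ȟ^2 ≅ Z


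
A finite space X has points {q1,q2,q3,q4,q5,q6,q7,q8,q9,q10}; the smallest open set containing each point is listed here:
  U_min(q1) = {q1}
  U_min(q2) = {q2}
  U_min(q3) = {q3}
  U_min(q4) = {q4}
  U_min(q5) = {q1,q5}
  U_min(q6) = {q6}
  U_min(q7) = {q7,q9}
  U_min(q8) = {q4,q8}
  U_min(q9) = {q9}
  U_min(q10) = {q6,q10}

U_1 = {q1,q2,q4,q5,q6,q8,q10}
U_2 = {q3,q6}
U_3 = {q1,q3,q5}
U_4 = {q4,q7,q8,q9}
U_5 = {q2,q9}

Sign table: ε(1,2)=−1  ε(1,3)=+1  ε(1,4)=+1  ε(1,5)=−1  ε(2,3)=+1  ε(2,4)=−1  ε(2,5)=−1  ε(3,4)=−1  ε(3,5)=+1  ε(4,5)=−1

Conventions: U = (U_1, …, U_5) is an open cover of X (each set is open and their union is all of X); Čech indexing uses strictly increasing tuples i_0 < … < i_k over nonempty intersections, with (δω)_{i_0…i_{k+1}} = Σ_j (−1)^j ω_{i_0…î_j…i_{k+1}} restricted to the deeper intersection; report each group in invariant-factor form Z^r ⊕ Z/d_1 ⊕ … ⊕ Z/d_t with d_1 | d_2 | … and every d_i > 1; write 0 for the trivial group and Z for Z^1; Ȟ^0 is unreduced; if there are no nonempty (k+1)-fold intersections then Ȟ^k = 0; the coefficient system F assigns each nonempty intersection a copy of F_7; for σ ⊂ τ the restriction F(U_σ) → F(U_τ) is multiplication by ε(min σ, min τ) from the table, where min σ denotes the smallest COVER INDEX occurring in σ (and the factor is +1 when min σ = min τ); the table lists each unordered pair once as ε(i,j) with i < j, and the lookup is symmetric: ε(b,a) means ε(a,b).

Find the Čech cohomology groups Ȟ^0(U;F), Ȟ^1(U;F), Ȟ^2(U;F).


cover nerve:
  U12={q6} U13={q1,q5} U14={q4,q8} U15={q2} U23={q3} U45={q9}
C dims 5,6; δ0: rk_F7 5
Ȟ^0: (5−5)−0=0 ⇒ 0
Ȟ^1: (6−0)−5=1 ⇒ Z/7
Ȟ^2: (0−0)−0=0 ⇒ 0

Ȟ^0(U;F) ≅ 0, Ȟ^1(U;F) ≅ Z/7, Ȟ^2(U;F) ≅ 0


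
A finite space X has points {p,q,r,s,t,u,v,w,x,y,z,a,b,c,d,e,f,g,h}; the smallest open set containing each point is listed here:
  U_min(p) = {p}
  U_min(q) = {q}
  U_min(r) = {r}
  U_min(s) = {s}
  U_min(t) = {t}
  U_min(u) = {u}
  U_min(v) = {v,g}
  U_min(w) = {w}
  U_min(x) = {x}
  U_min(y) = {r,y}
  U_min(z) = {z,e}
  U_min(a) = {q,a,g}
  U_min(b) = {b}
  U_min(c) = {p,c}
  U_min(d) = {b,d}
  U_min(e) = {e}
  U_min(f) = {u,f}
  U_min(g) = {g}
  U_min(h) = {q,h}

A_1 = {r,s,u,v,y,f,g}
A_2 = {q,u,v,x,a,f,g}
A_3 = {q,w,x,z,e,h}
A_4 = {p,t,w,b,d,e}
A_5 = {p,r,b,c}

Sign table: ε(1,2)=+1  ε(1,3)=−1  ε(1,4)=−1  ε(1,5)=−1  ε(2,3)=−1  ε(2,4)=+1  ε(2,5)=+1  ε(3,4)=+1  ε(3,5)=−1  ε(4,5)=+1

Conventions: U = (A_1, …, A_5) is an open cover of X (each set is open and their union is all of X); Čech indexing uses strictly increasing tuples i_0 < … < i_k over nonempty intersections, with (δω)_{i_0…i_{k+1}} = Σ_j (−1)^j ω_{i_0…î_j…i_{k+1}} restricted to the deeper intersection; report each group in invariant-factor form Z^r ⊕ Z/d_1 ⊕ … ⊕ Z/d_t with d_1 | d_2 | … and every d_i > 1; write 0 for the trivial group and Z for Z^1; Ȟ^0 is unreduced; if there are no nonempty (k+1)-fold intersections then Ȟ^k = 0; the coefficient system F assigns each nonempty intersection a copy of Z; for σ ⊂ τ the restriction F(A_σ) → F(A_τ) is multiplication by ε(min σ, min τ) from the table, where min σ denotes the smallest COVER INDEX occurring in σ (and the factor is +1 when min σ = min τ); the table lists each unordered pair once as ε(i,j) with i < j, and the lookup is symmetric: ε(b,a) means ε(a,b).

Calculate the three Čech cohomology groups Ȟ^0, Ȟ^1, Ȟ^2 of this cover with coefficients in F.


Ȟ^0(U;F) ≅ Z, Ȟ^1(U;F) ≅ Z and Ȟ^2(U;F) ≅ 0

nonempty intersections:
  A12={u,v,f,g} A15={r} A23={q,x} A34={w,e} A45={p,b}
C dims 5,5; δ0: rk 4, SNF 1^4
Ȟ^0: (5−4)−0=1 ⇒ Z
Ȟ^1: (5−0)−4=1 ⇒ Z
Ȟ^2: (0−0)−0=0 ⇒ 0


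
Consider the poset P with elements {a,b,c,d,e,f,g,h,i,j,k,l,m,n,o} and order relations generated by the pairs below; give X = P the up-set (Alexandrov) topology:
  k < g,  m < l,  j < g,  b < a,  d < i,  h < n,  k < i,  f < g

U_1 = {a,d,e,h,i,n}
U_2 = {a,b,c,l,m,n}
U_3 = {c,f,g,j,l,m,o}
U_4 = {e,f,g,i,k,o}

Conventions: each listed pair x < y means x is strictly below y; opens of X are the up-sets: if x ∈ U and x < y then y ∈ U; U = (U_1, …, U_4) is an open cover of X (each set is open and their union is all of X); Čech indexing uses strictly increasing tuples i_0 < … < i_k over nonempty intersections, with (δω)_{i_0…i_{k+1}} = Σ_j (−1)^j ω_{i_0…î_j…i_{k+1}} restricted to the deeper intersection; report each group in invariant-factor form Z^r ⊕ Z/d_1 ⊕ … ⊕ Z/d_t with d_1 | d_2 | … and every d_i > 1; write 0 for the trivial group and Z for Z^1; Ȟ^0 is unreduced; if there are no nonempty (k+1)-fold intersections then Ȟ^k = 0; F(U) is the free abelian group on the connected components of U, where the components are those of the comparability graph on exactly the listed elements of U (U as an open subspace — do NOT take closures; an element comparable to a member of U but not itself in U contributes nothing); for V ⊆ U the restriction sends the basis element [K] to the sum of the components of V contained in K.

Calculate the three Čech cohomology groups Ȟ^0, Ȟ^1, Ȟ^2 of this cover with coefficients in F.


nonempty overlaps:
  U12={a,n} U14={e,i} U23={c,l,m} U34={f,g,o}
components per intersection:
  U1: {a} {d,i} {e} {h,n}
  U2: {a,b} {c} {l,m} {n}
  U3: {c} {f,g,j} {l,m} {o}
  U4: {e} {f,g,i,k} {o}
  U12: {a} {n}
  U14: {e} {i}
  U23: {c} {l,m}
  U34: {f,g} {o}
C dims 15,8; δ0: rk 8, SNF 1^8
degree 0: 15−8−0 = 7 → Ȟ^0 ≅ Z^7
degree 1: 8−0−8 = 0 → Ȟ^1 ≅ 0
degree 2: 0−0−0 = 0 → Ȟ^2 ≅ 0

Ȟ^0 = Z^7, Ȟ^1 = 0, Ȟ^2 = 0


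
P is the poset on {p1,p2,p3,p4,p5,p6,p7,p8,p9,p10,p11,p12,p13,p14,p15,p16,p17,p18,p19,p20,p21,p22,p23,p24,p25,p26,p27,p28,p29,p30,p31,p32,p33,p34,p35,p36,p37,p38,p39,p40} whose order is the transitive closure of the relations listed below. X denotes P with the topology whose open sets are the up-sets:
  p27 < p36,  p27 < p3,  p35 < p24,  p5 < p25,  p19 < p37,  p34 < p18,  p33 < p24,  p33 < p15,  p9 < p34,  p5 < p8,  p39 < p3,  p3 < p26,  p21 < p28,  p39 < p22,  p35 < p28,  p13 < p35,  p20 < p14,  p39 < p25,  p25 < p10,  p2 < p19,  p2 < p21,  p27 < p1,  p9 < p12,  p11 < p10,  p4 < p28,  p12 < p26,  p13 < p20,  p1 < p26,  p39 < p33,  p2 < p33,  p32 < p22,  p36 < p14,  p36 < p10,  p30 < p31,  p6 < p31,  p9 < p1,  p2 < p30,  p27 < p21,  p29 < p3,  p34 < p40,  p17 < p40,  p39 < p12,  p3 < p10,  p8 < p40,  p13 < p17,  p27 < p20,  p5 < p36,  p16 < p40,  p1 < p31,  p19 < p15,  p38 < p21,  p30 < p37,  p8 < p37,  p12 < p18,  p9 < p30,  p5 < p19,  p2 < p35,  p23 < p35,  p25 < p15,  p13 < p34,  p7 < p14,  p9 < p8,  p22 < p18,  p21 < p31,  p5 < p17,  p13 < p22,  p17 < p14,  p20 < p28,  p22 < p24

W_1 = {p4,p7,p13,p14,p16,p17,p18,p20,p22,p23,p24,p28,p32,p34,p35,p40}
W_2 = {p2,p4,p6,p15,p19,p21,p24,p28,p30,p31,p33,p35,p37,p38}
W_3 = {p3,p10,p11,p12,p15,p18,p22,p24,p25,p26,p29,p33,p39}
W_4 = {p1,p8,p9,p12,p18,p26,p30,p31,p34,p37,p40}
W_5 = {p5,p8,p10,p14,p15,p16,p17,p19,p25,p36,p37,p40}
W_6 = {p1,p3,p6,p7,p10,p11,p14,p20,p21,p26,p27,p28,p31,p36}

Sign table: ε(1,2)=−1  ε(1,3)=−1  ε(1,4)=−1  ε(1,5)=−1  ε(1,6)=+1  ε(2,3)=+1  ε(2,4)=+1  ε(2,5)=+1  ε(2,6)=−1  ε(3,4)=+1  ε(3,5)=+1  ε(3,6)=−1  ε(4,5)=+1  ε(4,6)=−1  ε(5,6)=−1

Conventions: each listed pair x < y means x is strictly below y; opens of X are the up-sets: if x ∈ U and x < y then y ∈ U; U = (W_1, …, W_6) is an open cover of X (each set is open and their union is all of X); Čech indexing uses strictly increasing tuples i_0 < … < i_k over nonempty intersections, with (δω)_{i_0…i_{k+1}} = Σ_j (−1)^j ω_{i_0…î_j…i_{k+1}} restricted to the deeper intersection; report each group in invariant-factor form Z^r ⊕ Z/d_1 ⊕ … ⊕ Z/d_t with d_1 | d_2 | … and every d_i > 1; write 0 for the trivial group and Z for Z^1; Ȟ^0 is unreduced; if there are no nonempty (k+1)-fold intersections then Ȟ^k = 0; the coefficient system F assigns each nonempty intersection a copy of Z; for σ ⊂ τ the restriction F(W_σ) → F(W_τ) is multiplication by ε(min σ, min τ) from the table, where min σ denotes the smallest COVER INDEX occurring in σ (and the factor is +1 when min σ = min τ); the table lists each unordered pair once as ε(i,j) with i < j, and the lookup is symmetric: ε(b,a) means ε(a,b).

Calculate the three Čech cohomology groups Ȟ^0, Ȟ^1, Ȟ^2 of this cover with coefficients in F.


cover nerve:
  W12={p4,p24,p28,p35} W13={p18,p22,p24} W14={p18,p34,p40} W15={p14,p16,p17,p40} W16={p7,p14,p20,p28} W23={p15,p24,p33} W24={p30,p31,p37} W25={p15,p19,p37} W26={p6,p21,p28,p31} W34={p12,p18,p26} W35={p10,p15,p25} W36={p3,p10,p11,p26} W45={p8,p37,p40} W46={p1,p26,p31} W56={p10,p14,p36}
  W123={p24} W126={p28} W134={p18} W145={p40} W156={p14} W235={p15} W245={p37} W246={p31} W346={p26} W356={p10}
C dims 6,15,10; δ0: rk 5, SNF 1^5; δ1: rk 10, SNF 1^9·2
Ȟ^0: (6−5)−0=1 ⇒ Z
Ȟ^1: (15−10)−5=0 ⇒ 0
Ȟ^2: (10−0)−10=0 plus torsion [2] ⇒ Z/2

Ȟ^0 ≅ Z; Ȟ^1 ≅ 0; Ȟ^2 ≅ Z/2


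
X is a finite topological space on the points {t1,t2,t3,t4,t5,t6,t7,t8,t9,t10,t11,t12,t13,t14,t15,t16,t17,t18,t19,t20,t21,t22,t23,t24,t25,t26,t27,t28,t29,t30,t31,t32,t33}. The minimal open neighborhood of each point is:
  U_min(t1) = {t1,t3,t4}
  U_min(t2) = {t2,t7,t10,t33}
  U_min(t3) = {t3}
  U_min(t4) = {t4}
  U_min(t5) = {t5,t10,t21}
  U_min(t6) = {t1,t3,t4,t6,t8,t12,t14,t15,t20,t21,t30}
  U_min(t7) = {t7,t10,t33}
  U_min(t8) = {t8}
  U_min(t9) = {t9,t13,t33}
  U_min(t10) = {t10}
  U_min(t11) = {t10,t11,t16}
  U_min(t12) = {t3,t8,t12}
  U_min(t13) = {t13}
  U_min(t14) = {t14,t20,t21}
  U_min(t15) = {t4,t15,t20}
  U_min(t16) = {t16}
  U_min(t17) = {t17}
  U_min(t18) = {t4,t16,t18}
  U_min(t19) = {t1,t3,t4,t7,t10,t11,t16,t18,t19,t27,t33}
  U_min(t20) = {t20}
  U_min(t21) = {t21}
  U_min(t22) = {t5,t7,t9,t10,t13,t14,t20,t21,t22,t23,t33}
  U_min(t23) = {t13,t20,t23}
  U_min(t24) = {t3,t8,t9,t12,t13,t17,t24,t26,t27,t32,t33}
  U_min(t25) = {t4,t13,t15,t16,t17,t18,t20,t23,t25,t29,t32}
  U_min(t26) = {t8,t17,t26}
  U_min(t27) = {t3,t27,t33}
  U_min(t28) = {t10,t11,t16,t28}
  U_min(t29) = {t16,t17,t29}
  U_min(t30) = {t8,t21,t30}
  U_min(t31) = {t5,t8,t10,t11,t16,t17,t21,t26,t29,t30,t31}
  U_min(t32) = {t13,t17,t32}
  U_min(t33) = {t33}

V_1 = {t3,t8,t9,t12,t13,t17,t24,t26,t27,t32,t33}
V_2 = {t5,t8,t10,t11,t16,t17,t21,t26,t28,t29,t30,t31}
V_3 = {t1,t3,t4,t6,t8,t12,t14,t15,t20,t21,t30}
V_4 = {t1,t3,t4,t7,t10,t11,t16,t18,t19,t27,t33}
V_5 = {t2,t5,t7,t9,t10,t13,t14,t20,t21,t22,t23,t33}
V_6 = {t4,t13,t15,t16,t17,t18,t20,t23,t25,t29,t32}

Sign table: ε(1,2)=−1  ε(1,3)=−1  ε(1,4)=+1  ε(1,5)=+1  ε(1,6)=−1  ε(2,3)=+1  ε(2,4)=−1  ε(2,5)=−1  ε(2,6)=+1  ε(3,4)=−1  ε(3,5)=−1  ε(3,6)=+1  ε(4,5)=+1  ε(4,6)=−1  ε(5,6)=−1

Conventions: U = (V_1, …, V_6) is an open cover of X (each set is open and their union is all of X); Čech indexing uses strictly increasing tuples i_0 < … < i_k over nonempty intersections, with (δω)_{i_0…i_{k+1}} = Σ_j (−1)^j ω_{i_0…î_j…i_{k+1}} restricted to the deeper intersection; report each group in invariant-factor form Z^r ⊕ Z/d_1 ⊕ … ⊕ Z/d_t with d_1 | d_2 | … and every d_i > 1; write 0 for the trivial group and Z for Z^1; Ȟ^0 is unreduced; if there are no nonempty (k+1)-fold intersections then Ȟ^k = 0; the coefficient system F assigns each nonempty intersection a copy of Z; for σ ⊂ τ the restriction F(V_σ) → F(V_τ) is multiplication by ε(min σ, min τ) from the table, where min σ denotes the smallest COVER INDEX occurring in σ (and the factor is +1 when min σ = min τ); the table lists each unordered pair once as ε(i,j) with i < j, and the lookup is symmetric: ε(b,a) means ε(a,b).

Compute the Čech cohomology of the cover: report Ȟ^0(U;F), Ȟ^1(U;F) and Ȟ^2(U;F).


nonempty intersections:
  V12={t8,t17,t26} V13={t3,t8,t12} V14={t3,t27,t33} V15={t9,t13,t33} V16={t13,t17,t32} V23={t8,t21,t30} V24={t10,t11,t16} V25={t5,t10,t21} V26={t16,t17,t29} V34={t1,t3,t4} V35={t14,t20,t21} V36={t4,t15,t20} V45={t7,t10,t33} V46={t4,t16,t18} V56={t13,t20,t23}
  V123={t8} V126={t17} V134={t3} V145={t33} V156={t13} V235={t21} V245={t10} V246={t16} V346={t4} V356={t20}
C dims 6,15,10; δ0: rk 5, SNF 1^5; δ1: rk 10, SNF 1^9·2
Ȟ^0: (6−5)−0=1 ⇒ Z
Ȟ^1: (15−10)−5=0 ⇒ 0
Ȟ^2: (10−0)−10=0 plus torsion [2] ⇒ Z/2

Ȟ^0 = Z, Ȟ^1 = 0 and Ȟ^2 = Z/2
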